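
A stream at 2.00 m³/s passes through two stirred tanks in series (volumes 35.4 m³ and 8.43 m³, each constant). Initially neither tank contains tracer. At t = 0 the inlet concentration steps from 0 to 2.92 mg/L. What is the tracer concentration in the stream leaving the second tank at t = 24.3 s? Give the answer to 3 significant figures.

1.95 mg/L

Time constants: τᵢ = Vᵢ/Q for each well-mixed tank.
τ₁ = 35.4/2.00 = 17.700 s; τ₂ = 8.43/2.00 = 4.2150 s.
Solving the cascade with C₁(0)=C₂(0)=0 gives C₂(t) = C_in[1 − (τ₁ e^(−t/τ₁) − τ₂ e^(−t/τ₂))/(τ₁ − τ₂)].
At t = 24.3: e^(−t/τ₁) = 0.25338, e^(−t/τ₂) = 0.0031350.
C₂ = 2.92·[1 − (17.700·0.25338 − 4.2150·0.0031350)/(13.485)] = 2.92·0.66841 = 1.9517 mg/L.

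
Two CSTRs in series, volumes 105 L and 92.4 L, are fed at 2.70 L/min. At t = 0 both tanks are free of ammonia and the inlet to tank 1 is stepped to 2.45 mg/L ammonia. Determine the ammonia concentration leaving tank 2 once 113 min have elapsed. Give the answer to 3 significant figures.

Each tank obeys Vᵢ dCᵢ/dt = Q(Cᵢ₋₁ − Cᵢ), so τᵢ = Vᵢ/Q.
τ₁ = 105/2.70 = 38.889 min; τ₂ = 92.4/2.70 = 34.222 min.
Tank 1: C₁ = C_in(1 − e^(−t/τ₁)). Tank 2 (τ₁ ≠ τ₂): C₂ = C_in[1 − (τ₁ e^(−t/τ₁) − τ₂ e^(−t/τ₂))/(τ₁ − τ₂)].
At t = 113: e^(−t/τ₁) = 0.054710, e^(−t/τ₂) = 0.036811.
C₂ = 2.45·[1 − (38.889·0.054710 − 34.222·0.036811)/(4.6667)] = 2.45·0.81404 = 1.9944 mg/L.

1.99 mg/L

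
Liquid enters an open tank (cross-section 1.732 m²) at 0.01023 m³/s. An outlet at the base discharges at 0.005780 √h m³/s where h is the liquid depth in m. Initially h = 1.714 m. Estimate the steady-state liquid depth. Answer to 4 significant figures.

3.133 m

Level balance: A dh/dt = 0.01023 − 0.005780 √h. Setting dh/dt = 0:
Q_in = 0.005780 √h_ss ⇒ √h_ss = 0.01023/0.005780 = 1.76990.
h_ss = 1.76990² = 3.13253 m. (Since h₀ = 1.714 m < h_ss, the level will rise toward this value.)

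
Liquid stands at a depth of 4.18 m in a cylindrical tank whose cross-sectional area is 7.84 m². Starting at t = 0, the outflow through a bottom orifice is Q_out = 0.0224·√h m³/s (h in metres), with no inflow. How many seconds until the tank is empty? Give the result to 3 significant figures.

1430 s

A dh/dt = −Q_out = −0.0224 √h.
This is separable: 2 d(√h)/dt = −0.0224/A, so √h = √h₀ − (0.0224/(2A)) t.
Tank is empty when √h = 0: t_empty = 2A√h₀/0.0224.
t_empty = 2·7.84·√4.18/0.0224 = 15.680·2.0445/0.0224 = 1431.2 s.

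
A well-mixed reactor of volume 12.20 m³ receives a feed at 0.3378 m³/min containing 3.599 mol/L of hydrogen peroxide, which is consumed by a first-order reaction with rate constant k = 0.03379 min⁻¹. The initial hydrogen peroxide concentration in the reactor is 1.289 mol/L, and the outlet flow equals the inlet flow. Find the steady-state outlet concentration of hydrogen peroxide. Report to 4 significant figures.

1.621 mol/L

Species balance: V dC/dt = Q C_in − Q C − k V C.
Steady state (dC/dt = 0): C_ss = Q C_in/(Q + kV) = C_in/(1 + kV/Q).
C_ss = 0.3378·3.599/(0.3378 + 0.03379·12.20) = 1.21574/0.750038 = 1.62091 mol/L.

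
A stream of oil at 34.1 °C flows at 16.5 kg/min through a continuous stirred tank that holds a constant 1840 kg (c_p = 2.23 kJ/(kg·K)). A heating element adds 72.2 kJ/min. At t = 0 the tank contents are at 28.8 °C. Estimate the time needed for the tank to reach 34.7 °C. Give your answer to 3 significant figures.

M c_p dT/dt = ṁ c_p (T_in − T) + Q̇.
τ = M/ṁ = 111.52 min; T_ss = T_in + Q̇/(ṁ c_p) = 36.062 °C.
T(t) = T_ss + (T₀ − T_ss) e^(−t/τ). Set T = 34.7:
e^(−t/τ) = (34.7 − 36.062)/(28.8 − 36.062) = 0.18758
t = −111.52 · ln(0.18758) = 186.63 min.

187 min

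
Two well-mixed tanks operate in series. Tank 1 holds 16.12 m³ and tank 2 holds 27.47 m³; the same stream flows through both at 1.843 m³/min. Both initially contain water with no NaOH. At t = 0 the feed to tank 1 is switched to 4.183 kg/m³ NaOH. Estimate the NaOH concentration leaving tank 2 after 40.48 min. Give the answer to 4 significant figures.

Species balance on tank i: dCᵢ/dt = (Cᵢ₋₁ − Cᵢ)/τᵢ with τᵢ = Vᵢ/Q.
τ₁ = 16.12/1.843 = 8.74661 min; τ₂ = 27.47/1.843 = 14.9050 min.
Solving the cascade with C₁(0)=C₂(0)=0 gives C₂(t) = C_in[1 − (τ₁ e^(−t/τ₁) − τ₂ e^(−t/τ₂))/(τ₁ − τ₂)].
At t = 40.48: e^(−t/τ₁) = 0.00977351, e^(−t/τ₂) = 0.0661481.
C₂ = 4.183·[1 − (8.74661·0.00977351 − 14.9050·0.0661481)/(-6.15844)] = 4.183·0.853785 = 3.57138 kg/m³.

3.571 kg/m³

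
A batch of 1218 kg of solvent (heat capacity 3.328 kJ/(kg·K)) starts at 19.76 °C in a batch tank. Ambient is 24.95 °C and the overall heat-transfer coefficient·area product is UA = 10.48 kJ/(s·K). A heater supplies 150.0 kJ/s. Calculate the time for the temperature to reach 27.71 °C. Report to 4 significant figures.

M c_p dT/dt = −UA(T − T_amb) + Q̇.
τ = M c_p/UA = 386.785 s; T_ss = T_amb + Q̇/UA = 24.95 + 150.0/10.48 = 39.2630 °C.
T(t) = T_ss + (T₀ − T_ss)e^(−t/τ); set T = 27.71:
t = −τ ln[(T − T_ss)/(T₀ − T_ss)] = −386.785 · ln(0.592370) = 202.530 s.

202.5 s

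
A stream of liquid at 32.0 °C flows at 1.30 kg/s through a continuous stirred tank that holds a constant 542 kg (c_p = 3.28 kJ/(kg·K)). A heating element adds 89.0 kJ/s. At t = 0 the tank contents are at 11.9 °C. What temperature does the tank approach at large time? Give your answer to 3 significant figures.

52.9 °C

Heat balance on the well-mixed liquid: M c_p dT/dt = ṁ c_p (T_in − T) + 89.0.
At steady state dT/dt = 0 ⇒ T_ss = T_in + Q̇/(ṁ c_p) = 32.0 + 89.0/(1.30·3.28) = 52.872 °C.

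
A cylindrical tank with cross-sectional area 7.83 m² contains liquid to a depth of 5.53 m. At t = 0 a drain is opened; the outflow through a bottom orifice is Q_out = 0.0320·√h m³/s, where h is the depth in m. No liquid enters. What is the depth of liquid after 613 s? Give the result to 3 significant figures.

With no inflow, A dh/dt = −0.0320 √h.
This is separable: 2 d(√h)/dt = −0.0320/A, so √h = √h₀ − (0.0320/(2A)) t.
√h = √5.53 − 0.0320·613/(2·7.83) = 2.3516 − 1.2526 = 1.0990.
h = 1.0990² = 1.2078 m.

1.21 m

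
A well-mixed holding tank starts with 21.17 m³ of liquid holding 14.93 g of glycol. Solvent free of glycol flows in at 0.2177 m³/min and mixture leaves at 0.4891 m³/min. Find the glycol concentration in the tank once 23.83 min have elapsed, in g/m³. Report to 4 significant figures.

0.5264 g/m³

Total volume: dV/dt = Q_in − Q_out = -0.271400 m³/min, so V(t) = 21.17 − 0.271400 t and V(23.83) = 14.7025 m³.
No glycol enters, so dm/dt = −Q_out · (m/V).
dm/m = −Q_out dt/(V₀ − 0.271400 t); integrating gives ln(m/m₀) = −(Q_out/(Q_in−Q_out)) ln(V/V₀).
m = m₀ (V₀/V)^(Q_out/(Q_in−Q_out)) = 14.93 × (21.17/14.7025)^(-1.80214) = 7.73981 g.
C = m/V = 7.73981/14.7025 = 0.526427 g/m³.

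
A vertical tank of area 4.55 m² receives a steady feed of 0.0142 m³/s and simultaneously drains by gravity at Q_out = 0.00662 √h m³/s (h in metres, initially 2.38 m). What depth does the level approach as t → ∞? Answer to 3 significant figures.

Unsteady balance on liquid volume: A dh/dt = Q_in − 0.00662 √h. At steady state dh/dt = 0:
Q_in = 0.00662 √h_ss ⇒ √h_ss = 0.0142/0.00662 = 2.1450.
h_ss = 2.1450² = 4.6011 m. (Since h₀ = 2.38 m < h_ss, the level will rise toward this value.)

4.60 m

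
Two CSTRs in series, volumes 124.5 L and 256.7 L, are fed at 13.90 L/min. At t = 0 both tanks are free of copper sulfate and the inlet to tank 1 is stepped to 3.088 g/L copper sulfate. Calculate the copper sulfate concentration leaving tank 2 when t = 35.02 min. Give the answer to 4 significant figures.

Time constants: τᵢ = Vᵢ/Q for each well-mixed tank.
τ₁ = 124.5/13.90 = 8.95683 min; τ₂ = 256.7/13.90 = 18.4676 min.
Tank 1: C₁ = C_in(1 − e^(−t/τ₁)). Tank 2 (τ₁ ≠ τ₂): C₂ = C_in[1 − (τ₁ e^(−t/τ₁) − τ₂ e^(−t/τ₂))/(τ₁ − τ₂)].
At t = 35.02: e^(−t/τ₁) = 0.0200432, e^(−t/τ₂) = 0.150124.
C₂ = 3.088·[1 − (8.95683·0.0200432 − 18.4676·0.150124)/(-9.51079)] = 3.088·0.727371 = 2.24612 g/L.

2.246 g/L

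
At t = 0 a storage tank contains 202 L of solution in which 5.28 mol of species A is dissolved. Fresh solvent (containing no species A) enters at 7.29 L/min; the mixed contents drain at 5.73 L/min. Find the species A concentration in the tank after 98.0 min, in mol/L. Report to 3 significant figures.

0.00188 mol/L

Total volume: dV/dt = Q_in − Q_out = 1.5600 L/min, so V(t) = 202 + 1.5600 t and V(98.0) = 354.88 L.
No species A enters, so dm/dt = −Q_out · (m/V).
Separate: dm/m = −Q_out dt/V(t) ⇒ ln(m/m₀) = −(Q_out/(Q_in−Q_out)) ln(V/V₀).
m = m₀ (V₀/V)^(Q_out/(Q_in−Q_out)) = 5.28 × (202/354.88)^(3.6731) = 0.66638 mol.
C = m/V = 0.66638/354.88 = 0.0018778 mol/L.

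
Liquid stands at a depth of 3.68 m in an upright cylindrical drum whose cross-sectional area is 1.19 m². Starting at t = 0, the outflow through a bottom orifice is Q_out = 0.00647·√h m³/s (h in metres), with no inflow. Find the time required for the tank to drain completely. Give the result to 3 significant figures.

Unsteady balance on liquid volume: A dh/dt = −0.00647 √h.
Separate and integrate: 2(√h − √h₀) = −(0.00647/A) t.
Tank is empty when √h = 0: t_empty = 2A√h₀/0.00647.
t_empty = 2·1.19·√3.68/0.00647 = 2.3800·1.9183/0.00647 = 705.66 s.

706 s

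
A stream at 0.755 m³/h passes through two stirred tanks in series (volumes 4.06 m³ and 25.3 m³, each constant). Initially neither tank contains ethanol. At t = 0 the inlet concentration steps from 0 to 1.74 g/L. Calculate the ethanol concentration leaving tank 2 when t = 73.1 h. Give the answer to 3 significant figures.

1.51 g/L

Each tank obeys Vᵢ dCᵢ/dt = Q(Cᵢ₋₁ − Cᵢ), so τᵢ = Vᵢ/Q.
τ₁ = 4.06/0.755 = 5.3775 h; τ₂ = 25.3/0.755 = 33.510 h.
Solving the cascade with C₁(0)=C₂(0)=0 gives C₂(t) = C_in[1 − (τ₁ e^(−t/τ₁) − τ₂ e^(−t/τ₂))/(τ₁ − τ₂)].
At t = 73.1: e^(−t/τ₁) = 1.2483e-06, e^(−t/τ₂) = 0.11288.
C₂ = 1.74·[1 − (5.3775·1.2483e-06 − 33.510·0.11288)/(-28.132)] = 1.74·0.86555 = 1.5060 g/L.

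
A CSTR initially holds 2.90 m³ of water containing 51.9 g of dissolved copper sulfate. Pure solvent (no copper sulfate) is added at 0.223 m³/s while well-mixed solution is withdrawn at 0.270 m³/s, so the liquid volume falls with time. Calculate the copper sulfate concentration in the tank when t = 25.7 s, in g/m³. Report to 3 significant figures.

Let m(t) be the amount of copper sulfate. Volume: V(t) = V₀ + (Q_in − Q_out) t = 2.90 − 0.047000 t; V(25.7) = 1.6921 m³.
Species balance (pure solvent in): dm/dt = −Q_out · m/V(t).
dm/m = −Q_out dt/(V₀ − 0.047000 t); integrating gives ln(m/m₀) = −(Q_out/(Q_in−Q_out)) ln(V/V₀).
m = m₀ (V₀/V)^(Q_out/(Q_in−Q_out)) = 51.9 × (2.90/1.6921)^(-5.7447) = 2.3500 g.
C = m/V = 2.3500/1.6921 = 1.3888 g/m³.

1.39 g/m³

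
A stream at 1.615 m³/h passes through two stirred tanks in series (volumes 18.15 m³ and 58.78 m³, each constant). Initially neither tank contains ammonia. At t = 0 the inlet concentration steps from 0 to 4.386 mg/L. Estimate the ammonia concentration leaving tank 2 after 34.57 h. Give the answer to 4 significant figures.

Each tank obeys Vᵢ dCᵢ/dt = Q(Cᵢ₋₁ − Cᵢ), so τᵢ = Vᵢ/Q.
τ₁ = 18.15/1.615 = 11.2384 h; τ₂ = 58.78/1.615 = 36.3963 h.
Tank 1: C₁ = C_in(1 − e^(−t/τ₁)). Tank 2 (τ₁ ≠ τ₂): C₂ = C_in[1 − (τ₁ e^(−t/τ₁) − τ₂ e^(−t/τ₂))/(τ₁ − τ₂)].
At t = 34.57: e^(−t/τ₁) = 0.0461405, e^(−t/τ₂) = 0.386810.
C₂ = 4.386·[1 − (11.2384·0.0461405 − 36.3963·0.386810)/(-25.1579)] = 4.386·0.461008 = 2.02198 mg/L.

2.022 mg/L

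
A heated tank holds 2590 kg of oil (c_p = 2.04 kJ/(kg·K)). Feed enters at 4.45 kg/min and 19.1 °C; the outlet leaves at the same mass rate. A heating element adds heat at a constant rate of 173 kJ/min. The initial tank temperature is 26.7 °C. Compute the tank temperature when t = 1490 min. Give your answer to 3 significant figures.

M c_p dT/dt = ṁ c_p (T_in − T) + Q̇.
τ = M/ṁ = 582.02 min; T_ss = T_in + Q̇/(ṁ c_p) = 19.1 + 173/(4.45·2.04) = 38.157 °C.
Solution: T(t) = T_ss + (T₀ − T_ss) e^(−t/τ).
T(1490) = 38.157 + (-11.457)·e^(−1490/582.02) = 38.157 + (-11.457)·0.077302 = 37.271 °C.

37.3 °C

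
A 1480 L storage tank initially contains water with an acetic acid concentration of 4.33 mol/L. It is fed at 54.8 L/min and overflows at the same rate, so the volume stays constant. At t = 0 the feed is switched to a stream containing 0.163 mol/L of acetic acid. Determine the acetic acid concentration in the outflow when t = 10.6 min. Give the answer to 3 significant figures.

2.98 mol/L

Species balance on the tank: V dC/dt = Q(C_in − C).
Time constant τ = V/Q = 1480/54.8 = 27.007 min.
Solution: C(t) = C_in + (C₀ − C_in) e^(−t/τ).
C(10.6) = 0.163 + (4.33 − 0.163)·e^(−10.6/27.007) = 0.163 + (4.1670)·0.67538 = 2.9773 mol/L.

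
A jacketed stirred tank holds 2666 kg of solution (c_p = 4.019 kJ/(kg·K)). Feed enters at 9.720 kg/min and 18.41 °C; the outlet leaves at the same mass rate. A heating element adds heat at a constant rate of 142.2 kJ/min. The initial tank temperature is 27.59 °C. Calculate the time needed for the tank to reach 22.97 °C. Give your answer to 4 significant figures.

First-law balance (no shaft work): M c_p dT/dt = ṁ c_p (T_in − T) + 142.2.
τ = M/ṁ = 274.280 min; T_ss = T_in + Q̇/(ṁ c_p) = 22.0501 °C.
T(t) = T_ss + (T₀ − T_ss) e^(−t/τ). Set T = 22.97:
e^(−t/τ) = (22.97 − 22.0501)/(27.59 − 22.0501) = 0.166047
t = −274.280 · ln(0.166047) = 492.465 min.

492.5 min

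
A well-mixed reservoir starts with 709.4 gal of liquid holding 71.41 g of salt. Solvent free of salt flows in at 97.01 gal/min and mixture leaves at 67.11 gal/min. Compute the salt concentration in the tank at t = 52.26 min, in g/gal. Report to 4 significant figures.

0.002305 g/gal

Total volume: dV/dt = Q_in − Q_out = 29.9000 gal/min, so V(t) = 709.4 + 29.9000 t and V(52.26) = 2271.97 gal.
No salt enters, so dm/dt = −Q_out · (m/V).
dm/m = −Q_out dt/(V₀ + 29.9000 t); integrating gives ln(m/m₀) = −(Q_out/(Q_in−Q_out)) ln(V/V₀).
m = m₀ (V₀/V)^(Q_out/(Q_in−Q_out)) = 71.41 × (709.4/2271.97)^(2.24448) = 5.23777 g.
C = m/V = 5.23777/2271.97 = 0.00230538 g/gal.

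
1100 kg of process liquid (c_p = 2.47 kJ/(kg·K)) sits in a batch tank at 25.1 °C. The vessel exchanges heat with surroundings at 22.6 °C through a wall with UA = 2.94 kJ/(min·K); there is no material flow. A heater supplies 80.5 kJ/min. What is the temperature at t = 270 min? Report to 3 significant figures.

Lumped-capacitance energy balance: M c_p dT/dt = UA(T_amb − T) + Q̇.
dT/dt = (T_ss − T)/τ with T_ss = T_amb + Q̇/UA = 22.6 + 80.5/2.94 = 49.981 °C, τ = M c_p/UA = 1100·2.47/2.94 = 924.15 min.
T approaches T_ss exponentially: T(t) = T_ss + (T₀ − T_ss) e^(−t/τ).
T(270) = 49.981 + (-24.881)·0.74665 = 31.404 °C.

31.4 °C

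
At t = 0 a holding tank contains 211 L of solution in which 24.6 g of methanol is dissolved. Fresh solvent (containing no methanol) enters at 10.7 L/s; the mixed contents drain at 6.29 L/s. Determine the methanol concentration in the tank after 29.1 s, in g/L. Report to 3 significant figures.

0.0368 g/L

Let m(t) be the amount of methanol. Volume: V(t) = V₀ + (Q_in − Q_out) t = 211 + 4.4100 t; V(29.1) = 339.33 L.
Solute balance: dm/dt = 0 − Q_out C = −Q_out m/V(t).
dm/m = −Q_out dt/(V₀ + 4.4100 t); integrating gives ln(m/m₀) = −(Q_out/(Q_in−Q_out)) ln(V/V₀).
m = m₀ (V₀/V)^(Q_out/(Q_in−Q_out)) = 24.6 × (211/339.33)^(1.4263) = 12.492 g.
C = m/V = 12.492/339.33 = 0.036813 g/L.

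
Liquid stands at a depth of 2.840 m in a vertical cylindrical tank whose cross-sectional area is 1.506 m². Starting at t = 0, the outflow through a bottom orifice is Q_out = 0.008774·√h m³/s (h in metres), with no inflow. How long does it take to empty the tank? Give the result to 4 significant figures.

A dh/dt = −Q_out = −0.008774 √h.
Separate and integrate: 2(√h − √h₀) = −(0.008774/A) t.
Tank is empty when √h = 0: t_empty = 2A√h₀/0.008774.
t_empty = 2·1.506·√2.840/0.008774 = 3.01200·1.68523/0.008774 = 578.518 s.

578.5 s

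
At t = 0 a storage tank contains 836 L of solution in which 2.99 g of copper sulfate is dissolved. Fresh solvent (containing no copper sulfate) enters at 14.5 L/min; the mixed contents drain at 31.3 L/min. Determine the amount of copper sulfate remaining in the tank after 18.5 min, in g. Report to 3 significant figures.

Total volume: dV/dt = Q_in − Q_out = -16.800 L/min, so V(t) = 836 − 16.800 t and V(18.5) = 525.20 L.
Species balance (pure solvent in): dm/dt = −Q_out · m/V(t).
dm/m = −Q_out dt/(V₀ − 16.800 t); integrating gives ln(m/m₀) = −(Q_out/(Q_in−Q_out)) ln(V/V₀).
m = m₀ (V₀/V)^(Q_out/(Q_in−Q_out)) = 2.99 × (836/525.20)^(-1.8631) = 1.2576 g.

1.26 g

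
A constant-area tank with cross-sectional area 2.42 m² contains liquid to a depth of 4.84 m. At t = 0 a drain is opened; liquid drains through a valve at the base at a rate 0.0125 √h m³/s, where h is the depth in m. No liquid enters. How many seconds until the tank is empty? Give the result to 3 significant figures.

852 s

With no inflow, A dh/dt = −0.0125 √h.
∫ h^(−1/2) dh = −(0.0125/A) ∫ dt, giving 2√h = 2√h₀ − (0.0125/A) t.
Tank is empty when √h = 0: t_empty = 2A√h₀/0.0125.
t_empty = 2·2.42·√4.84/0.0125 = 4.8400·2.2000/0.0125 = 851.84 s.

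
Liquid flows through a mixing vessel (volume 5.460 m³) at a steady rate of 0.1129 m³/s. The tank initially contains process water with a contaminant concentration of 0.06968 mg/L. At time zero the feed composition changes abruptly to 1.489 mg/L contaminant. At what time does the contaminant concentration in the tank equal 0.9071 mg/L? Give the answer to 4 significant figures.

Unsteady species balance (constant V, well mixed): V dC/dt = Q(C_in − C), so τ = V/Q = 48.3614 s.
C(t) = C_in + (C₀ − C_in) e^(−t/τ). Set C = 0.9071 and solve for t:
e^(−t/τ) = (C − C_in)/(C₀ − C_in) = (0.9071 − 1.489)/(0.06968 − 1.489) = 0.409985
t = −τ ln(…) = 48.3614 × 0.891635 = 43.1207 s.

43.12 s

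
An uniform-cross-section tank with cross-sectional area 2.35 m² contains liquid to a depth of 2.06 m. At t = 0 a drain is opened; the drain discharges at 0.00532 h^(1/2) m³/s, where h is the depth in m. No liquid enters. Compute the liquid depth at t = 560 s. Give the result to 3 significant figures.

0.642 m

Volume balance on the tank: A dh/dt = −0.00532 √h.
This is separable: 2 d(√h)/dt = −0.00532/A, so √h = √h₀ − (0.00532/(2A)) t.
√h = √2.06 − 0.00532·560/(2·2.35) = 1.4353 − 0.63387 = 0.80140.
h = 0.80140² = 0.64224 m.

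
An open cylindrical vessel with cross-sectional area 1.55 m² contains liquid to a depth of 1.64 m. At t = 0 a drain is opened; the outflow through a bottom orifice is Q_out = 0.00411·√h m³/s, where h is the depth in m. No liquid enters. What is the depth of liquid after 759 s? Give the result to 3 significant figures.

0.0753 m

A dh/dt = −Q_out = −0.00411 √h.
∫ h^(−1/2) dh = −(0.00411/A) ∫ dt, giving 2√h = 2√h₀ − (0.00411/A) t.
√h = √1.64 − 0.00411·759/(2·1.55) = 1.2806 − 1.0063 = 0.27434.
h = 0.27434² = 0.075261 m.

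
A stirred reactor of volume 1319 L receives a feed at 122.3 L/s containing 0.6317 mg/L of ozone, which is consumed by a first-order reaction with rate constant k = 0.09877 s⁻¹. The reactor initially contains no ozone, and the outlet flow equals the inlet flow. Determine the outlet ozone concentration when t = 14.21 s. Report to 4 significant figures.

V dC/dt = Q(C_in − C) − k V C.
This is linear with rate a = Q/V + k = 0.191492 s⁻¹.
C_ss = Q C_in/(Q + kV) = 0.305874 mg/L; C(t) = C_ss + (C₀ − C_ss) e^(−a t).
C(14.21) = 0.305874 + (-0.305874)·e^(−0.191492·14.21) = 0.305874 + (-0.305874)·0.0658025 = 0.285747 mg/L.

0.2857 mg/L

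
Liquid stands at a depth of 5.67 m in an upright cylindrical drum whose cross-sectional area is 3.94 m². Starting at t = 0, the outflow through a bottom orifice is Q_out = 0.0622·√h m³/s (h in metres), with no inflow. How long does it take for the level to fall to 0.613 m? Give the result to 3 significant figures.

202 s

Mass balance (ρ constant): A dh/dt = −0.0622 √h.
This is separable: 2 d(√h)/dt = −0.0622/A, so √h = √h₀ − (0.0622/(2A)) t.
t = 2A(√h₀ − √h)/0.0622 = 2·3.94·(√5.67 − √0.613)/0.0622
  = 7.8800 × (2.3812 − 0.78294) / 0.0622 = 202.48 s.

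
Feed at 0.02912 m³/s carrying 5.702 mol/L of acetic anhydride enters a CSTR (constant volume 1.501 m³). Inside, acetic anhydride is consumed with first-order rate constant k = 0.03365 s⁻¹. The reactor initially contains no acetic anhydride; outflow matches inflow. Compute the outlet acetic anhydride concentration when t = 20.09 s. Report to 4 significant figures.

V dC/dt = Q(C_in − C) − k V C.
This is linear with rate a = Q/V + k = 0.0530504 s⁻¹.
C_ss = Q C_in/(Q + kV) = 2.08521 mol/L; C(t) = C_ss + (C₀ − C_ss) e^(−a t).
C(20.09) = 2.08521 + (-2.08521)·e^(−0.0530504·20.09) = 2.08521 + (-2.08521)·0.344458 = 1.36694 mol/L.

1.367 mol/L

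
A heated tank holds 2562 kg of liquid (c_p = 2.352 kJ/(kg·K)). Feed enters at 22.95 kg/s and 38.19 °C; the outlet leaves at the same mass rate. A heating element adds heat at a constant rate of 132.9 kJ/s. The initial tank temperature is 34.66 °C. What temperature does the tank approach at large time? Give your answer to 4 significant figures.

40.65 °C

Heat balance on the well-mixed liquid: M c_p dT/dt = ṁ c_p (T_in − T) + 132.9.
At steady state dT/dt = 0 ⇒ T_ss = T_in + Q̇/(ṁ c_p) = 38.19 + 132.9/(22.95·2.352) = 40.6521 °C.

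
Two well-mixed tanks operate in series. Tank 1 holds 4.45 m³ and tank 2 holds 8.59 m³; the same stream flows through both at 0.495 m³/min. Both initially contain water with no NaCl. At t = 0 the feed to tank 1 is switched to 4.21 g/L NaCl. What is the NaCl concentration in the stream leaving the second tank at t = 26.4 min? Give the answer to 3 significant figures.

2.54 g/L

Species balance on tank i: dCᵢ/dt = (Cᵢ₋₁ − Cᵢ)/τᵢ with τᵢ = Vᵢ/Q.
τ₁ = 4.45/0.495 = 8.9899 min; τ₂ = 8.59/0.495 = 17.354 min.
Tank 1: C₁ = C_in(1 − e^(−t/τ₁)). Tank 2 (τ₁ ≠ τ₂): C₂ = C_in[1 − (τ₁ e^(−t/τ₁) − τ₂ e^(−t/τ₂))/(τ₁ − τ₂)].
At t = 26.4: e^(−t/τ₁) = 0.053044, e^(−t/τ₂) = 0.21843.
C₂ = 4.21·[1 − (8.9899·0.053044 − 17.354·0.21843)/(-8.3636)] = 4.21·0.60381 = 2.5420 g/L.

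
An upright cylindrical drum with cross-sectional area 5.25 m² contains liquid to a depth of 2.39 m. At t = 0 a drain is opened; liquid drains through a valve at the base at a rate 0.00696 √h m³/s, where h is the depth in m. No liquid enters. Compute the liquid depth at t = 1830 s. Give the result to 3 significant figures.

0.111 m

With no inflow, A dh/dt = −0.00696 √h.
Separate and integrate: 2(√h − √h₀) = −(0.00696/A) t.
√h = √2.39 − 0.00696·1830/(2·5.25) = 1.5460 − 1.2130 = 0.33293.
h = 0.33293² = 0.11084 m.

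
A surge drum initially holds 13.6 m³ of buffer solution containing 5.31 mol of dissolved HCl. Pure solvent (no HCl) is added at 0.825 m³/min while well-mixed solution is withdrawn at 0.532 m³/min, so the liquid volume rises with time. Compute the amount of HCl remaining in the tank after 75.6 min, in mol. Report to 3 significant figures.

Let m(t) be the amount of HCl. Volume: V(t) = V₀ + (Q_in − Q_out) t = 13.6 + 0.29300 t; V(75.6) = 35.751 m³.
No HCl enters, so dm/dt = −Q_out · (m/V).
Separate: dm/m = −Q_out dt/V(t) ⇒ ln(m/m₀) = −(Q_out/(Q_in−Q_out)) ln(V/V₀).
m = m₀ (V₀/V)^(Q_out/(Q_in−Q_out)) = 5.31 × (13.6/35.751)^(1.8157) = 0.91825 mol.

0.918 mol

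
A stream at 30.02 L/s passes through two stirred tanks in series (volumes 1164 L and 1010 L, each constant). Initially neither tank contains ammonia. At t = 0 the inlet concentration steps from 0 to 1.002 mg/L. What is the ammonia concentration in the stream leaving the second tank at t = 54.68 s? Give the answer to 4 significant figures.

Each tank obeys Vᵢ dCᵢ/dt = Q(Cᵢ₋₁ − Cᵢ), so τᵢ = Vᵢ/Q.
τ₁ = 1164/30.02 = 38.7742 s; τ₂ = 1010/30.02 = 33.6442 s.
Tank 1: C₁ = C_in(1 − e^(−t/τ₁)). Tank 2 (τ₁ ≠ τ₂): C₂ = C_in[1 − (τ₁ e^(−t/τ₁) − τ₂ e^(−t/τ₂))/(τ₁ − τ₂)].
At t = 54.68: e^(−t/τ₁) = 0.244090, e^(−t/τ₂) = 0.196864.
C₂ = 1.002·[1 − (38.7742·0.244090 − 33.6442·0.196864)/(5.12991)] = 1.002·0.446182 = 0.447074 mg/L.

0.4471 mg/L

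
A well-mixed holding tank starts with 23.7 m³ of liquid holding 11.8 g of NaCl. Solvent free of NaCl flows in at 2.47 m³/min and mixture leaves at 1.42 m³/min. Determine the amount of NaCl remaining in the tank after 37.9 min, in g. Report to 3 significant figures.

3.11 g

Total volume: dV/dt = Q_in − Q_out = 1.0500 m³/min, so V(t) = 23.7 + 1.0500 t and V(37.9) = 63.495 m³.
Species balance (pure solvent in): dm/dt = −Q_out · m/V(t).
dm/m = −Q_out dt/(V₀ + 1.0500 t); integrating gives ln(m/m₀) = −(Q_out/(Q_in−Q_out)) ln(V/V₀).
m = m₀ (V₀/V)^(Q_out/(Q_in−Q_out)) = 11.8 × (23.7/63.495)^(1.3524) = 3.1123 g.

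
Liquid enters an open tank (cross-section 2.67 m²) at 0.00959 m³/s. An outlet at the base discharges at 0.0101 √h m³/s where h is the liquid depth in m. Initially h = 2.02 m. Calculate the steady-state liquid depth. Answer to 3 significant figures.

A dh/dt = Q_in − 0.0101 √h. Steady state requires inflow = outflow:
Q_in = 0.0101 √h_ss ⇒ √h_ss = 0.00959/0.0101 = 0.94950.
h_ss = 0.94950² = 0.90156 m. (Since h₀ = 2.02 m > h_ss, the level will fall toward this value.)

0.902 m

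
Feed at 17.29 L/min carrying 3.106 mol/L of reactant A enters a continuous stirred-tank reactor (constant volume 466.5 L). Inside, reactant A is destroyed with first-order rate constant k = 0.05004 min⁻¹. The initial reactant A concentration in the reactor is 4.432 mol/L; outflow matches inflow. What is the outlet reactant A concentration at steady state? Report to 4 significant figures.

1.322 mol/L

Accumulation = in − out − consumed: V dC/dt = Q C_in − Q C − k V C.
Steady state (dC/dt = 0): C_ss = Q C_in/(Q + kV) = C_in/(1 + kV/Q).
C_ss = 17.29·3.106/(17.29 + 0.05004·466.5) = 53.7027/40.6337 = 1.32163 mol/L.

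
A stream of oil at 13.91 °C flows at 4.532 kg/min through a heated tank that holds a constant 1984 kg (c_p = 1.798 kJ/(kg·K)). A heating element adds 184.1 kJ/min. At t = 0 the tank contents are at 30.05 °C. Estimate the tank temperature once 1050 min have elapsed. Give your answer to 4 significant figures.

First-law balance (no shaft work): M c_p dT/dt = ṁ c_p (T_in − T) + 184.1.
Rearrange: dT/dt = (T_ss − T)/τ with τ = M/ṁ = 437.776 min and T_ss = T_in + Q̇/(ṁ c_p) = 36.5030 °C.
T approaches T_ss exponentially: T(t) = T_ss + (T₀ − T_ss) e^(−t/τ).
T(1050) = 36.5030 + (-6.45302)·e^(−1050/437.776) = 36.5030 + (-6.45302)·0.0908552 = 35.9167 °C.

35.92 °C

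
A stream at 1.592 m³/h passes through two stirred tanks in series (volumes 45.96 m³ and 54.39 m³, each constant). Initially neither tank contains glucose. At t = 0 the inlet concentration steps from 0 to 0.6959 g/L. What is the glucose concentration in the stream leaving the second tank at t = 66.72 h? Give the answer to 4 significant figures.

0.4351 g/L

Species balance on tank i: dCᵢ/dt = (Cᵢ₋₁ − Cᵢ)/τᵢ with τᵢ = Vᵢ/Q.
τ₁ = 45.96/1.592 = 28.8693 h; τ₂ = 54.39/1.592 = 34.1646 h.
Solving the cascade with C₁(0)=C₂(0)=0 gives C₂(t) = C_in[1 − (τ₁ e^(−t/τ₁) − τ₂ e^(−t/τ₂))/(τ₁ − τ₂)].
At t = 66.72: e^(−t/τ₁) = 0.0991519, e^(−t/τ₂) = 0.141862.
C₂ = 0.6959·[1 − (28.8693·0.0991519 − 34.1646·0.141862)/(-5.29523)] = 0.6959·0.625284 = 0.435135 g/L.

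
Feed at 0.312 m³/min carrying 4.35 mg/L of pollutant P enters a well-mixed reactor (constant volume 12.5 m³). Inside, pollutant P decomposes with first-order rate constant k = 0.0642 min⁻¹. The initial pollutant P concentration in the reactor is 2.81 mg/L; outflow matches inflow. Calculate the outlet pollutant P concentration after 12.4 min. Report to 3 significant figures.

Species balance: V dC/dt = Q C_in − Q C − k V C.
This is linear with rate a = Q/V + k = 0.089160 min⁻¹.
C_ss = Q C_in/(Q + kV) = 1.2178 mg/L; C(t) = C_ss + (C₀ − C_ss) e^(−a t).
C(12.4) = 1.2178 + (1.5922)·e^(−0.089160·12.4) = 1.2178 + (1.5922)·0.33102 = 1.7448 mg/L.

1.74 mg/L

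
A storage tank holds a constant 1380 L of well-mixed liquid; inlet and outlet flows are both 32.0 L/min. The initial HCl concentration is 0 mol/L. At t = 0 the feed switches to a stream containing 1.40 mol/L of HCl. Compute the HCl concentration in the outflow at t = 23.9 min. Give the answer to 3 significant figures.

0.596 mol/L

Unsteady species balance (constant V, well mixed): V dC/dt = Q(C_in − C).
Rewrite as dC/dt + C/τ = C_in/τ, τ = V/Q = 43.125 min.
C approaches C_in exponentially: C(t) = C_in + (C₀ − C_in) e^(−t/τ).
C(23.9) = 1.40 + (0 − 1.40)·e^(−23.9/43.125) = 1.40 + (-1.4000)·0.57453 = 0.59566 mol/L.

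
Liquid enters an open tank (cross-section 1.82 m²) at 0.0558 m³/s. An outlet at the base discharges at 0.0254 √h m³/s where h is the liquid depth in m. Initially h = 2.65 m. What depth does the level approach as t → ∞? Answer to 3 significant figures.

4.83 m

Level balance: A dh/dt = 0.0558 − 0.0254 √h. Setting dh/dt = 0:
Q_in = 0.0254 √h_ss ⇒ √h_ss = 0.0558/0.0254 = 2.1969.
h_ss = 2.1969² = 4.8262 m. (Since h₀ = 2.65 m < h_ss, the level will rise toward this value.)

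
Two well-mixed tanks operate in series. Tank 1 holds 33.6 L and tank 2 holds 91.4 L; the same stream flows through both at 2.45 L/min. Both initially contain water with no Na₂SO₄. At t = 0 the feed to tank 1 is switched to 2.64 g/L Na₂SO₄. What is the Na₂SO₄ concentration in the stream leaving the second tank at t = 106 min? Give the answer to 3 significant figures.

2.40 g/L

Time constants: τᵢ = Vᵢ/Q for each well-mixed tank.
τ₁ = 33.6/2.45 = 13.714 min; τ₂ = 91.4/2.45 = 37.306 min.
Tank 1: C₁ = C_in(1 − e^(−t/τ₁)). Tank 2 (τ₁ ≠ τ₂): C₂ = C_in[1 − (τ₁ e^(−t/τ₁) − τ₂ e^(−t/τ₂))/(τ₁ − τ₂)].
At t = 106: e^(−t/τ₁) = 0.00043981, e^(−t/τ₂) = 0.058346.
C₂ = 2.64·[1 − (13.714·0.00043981 − 37.306·0.058346)/(-23.592)] = 2.64·0.90799 = 2.3971 g/L.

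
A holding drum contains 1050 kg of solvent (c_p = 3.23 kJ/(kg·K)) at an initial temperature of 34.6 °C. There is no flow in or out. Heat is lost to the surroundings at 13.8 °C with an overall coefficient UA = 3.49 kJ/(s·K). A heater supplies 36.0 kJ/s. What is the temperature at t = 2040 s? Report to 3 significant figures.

Lumped-capacitance energy balance: M c_p dT/dt = UA(T_amb − T) + Q̇.
dT/dt = (T_ss − T)/τ with T_ss = T_amb + Q̇/UA = 13.8 + 36.0/3.49 = 24.115 °C, τ = M c_p/UA = 1050·3.23/3.49 = 971.78 s.
This is linear first-order; T(t) = T_ss + (T₀ − T_ss) e^(−t/τ).
T(2040) = 24.115 + (10.485)·0.12255 = 25.400 °C.

25.4 °C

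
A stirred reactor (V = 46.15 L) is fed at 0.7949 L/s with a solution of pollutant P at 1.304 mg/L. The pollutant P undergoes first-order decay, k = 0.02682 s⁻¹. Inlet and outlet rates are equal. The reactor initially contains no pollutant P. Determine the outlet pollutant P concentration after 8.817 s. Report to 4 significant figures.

V dC/dt = Q(C_in − C) − k V C.
dC/dt = (Q/V) C_in − (Q/V + k) C; effective rate a = Q/V + k = 0.0172243 + 0.02682 = 0.0440443 s⁻¹.
C_ss = Q C_in/(Q + kV) = 0.509952 mg/L; C(t) = C_ss + (C₀ − C_ss) e^(−a t).
C(8.817) = 0.509952 + (-0.509952)·e^(−0.0440443·8.817) = 0.509952 + (-0.509952)·0.678183 = 0.164111 mg/L.

0.1641 mg/L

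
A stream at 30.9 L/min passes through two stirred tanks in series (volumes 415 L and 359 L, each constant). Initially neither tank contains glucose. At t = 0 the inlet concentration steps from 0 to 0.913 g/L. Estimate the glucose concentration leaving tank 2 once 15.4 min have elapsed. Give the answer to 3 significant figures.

Each tank obeys Vᵢ dCᵢ/dt = Q(Cᵢ₋₁ − Cᵢ), so τᵢ = Vᵢ/Q.
τ₁ = 415/30.9 = 13.430 min; τ₂ = 359/30.9 = 11.618 min.
Solving the cascade with C₁(0)=C₂(0)=0 gives C₂(t) = C_in[1 − (τ₁ e^(−t/τ₁) − τ₂ e^(−t/τ₂))/(τ₁ − τ₂)].
At t = 15.4: e^(−t/τ₁) = 0.31770, e^(−t/τ₂) = 0.26567.
C₂ = 0.913·[1 − (13.430·0.31770 − 11.618·0.26567)/(1.8123)] = 0.913·0.34873 = 0.31839 g/L.

0.318 g/L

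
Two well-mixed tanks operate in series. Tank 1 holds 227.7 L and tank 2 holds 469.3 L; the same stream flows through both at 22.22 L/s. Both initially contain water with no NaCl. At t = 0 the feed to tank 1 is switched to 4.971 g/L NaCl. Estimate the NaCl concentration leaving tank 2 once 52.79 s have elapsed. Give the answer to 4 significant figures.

4.205 g/L

Species balance on tank i: dCᵢ/dt = (Cᵢ₋₁ − Cᵢ)/τᵢ with τᵢ = Vᵢ/Q.
τ₁ = 227.7/22.22 = 10.2475 s; τ₂ = 469.3/22.22 = 21.1206 s.
Solving the cascade with C₁(0)=C₂(0)=0 gives C₂(t) = C_in[1 − (τ₁ e^(−t/τ₁) − τ₂ e^(−t/τ₂))/(τ₁ − τ₂)].
At t = 52.79: e^(−t/τ₁) = 0.00579078, e^(−t/τ₂) = 0.0821298.
C₂ = 4.971·[1 − (10.2475·0.00579078 − 21.1206·0.0821298)/(-10.8731)] = 4.971·0.845923 = 4.20508 g/L.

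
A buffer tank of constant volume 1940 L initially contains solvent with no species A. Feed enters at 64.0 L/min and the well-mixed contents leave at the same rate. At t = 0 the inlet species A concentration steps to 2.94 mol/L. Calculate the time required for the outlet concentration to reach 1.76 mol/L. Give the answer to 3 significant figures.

27.7 min

Transient balance on the dissolved component: V dC/dt = Q(C_in − C), so τ = V/Q = 30.312 min.
C(t) = C_in + (C₀ − C_in) e^(−t/τ). Set C = 1.76 and solve for t:
e^(−t/τ) = (C − C_in)/(C₀ − C_in) = (1.76 − 2.94)/(0 − 2.94) = 0.40136
t = −τ ln(…) = 30.312 × 0.91290 = 27.672 min.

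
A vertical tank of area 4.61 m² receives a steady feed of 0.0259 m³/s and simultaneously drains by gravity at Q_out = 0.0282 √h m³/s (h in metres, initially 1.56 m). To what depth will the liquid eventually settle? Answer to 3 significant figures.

Level balance: A dh/dt = 0.0259 − 0.0282 √h. Setting dh/dt = 0:
Q_in = 0.0282 √h_ss ⇒ √h_ss = 0.0259/0.0282 = 0.91844.
h_ss = 0.91844² = 0.84353 m. (Since h₀ = 1.56 m > h_ss, the level will fall toward this value.)

0.844 m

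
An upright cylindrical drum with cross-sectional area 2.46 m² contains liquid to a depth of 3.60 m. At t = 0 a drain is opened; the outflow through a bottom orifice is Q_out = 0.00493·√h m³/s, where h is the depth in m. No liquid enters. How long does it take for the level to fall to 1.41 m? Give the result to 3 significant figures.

A dh/dt = −Q_out = −0.00493 √h.
This is separable: 2 d(√h)/dt = −0.00493/A, so √h = √h₀ − (0.00493/(2A)) t.
t = 2A(√h₀ − √h)/0.00493 = 2·2.46·(√3.60 − √1.41)/0.00493
  = 4.9200 × (1.8974 − 1.1874) / 0.00493 = 708.49 s.

708 s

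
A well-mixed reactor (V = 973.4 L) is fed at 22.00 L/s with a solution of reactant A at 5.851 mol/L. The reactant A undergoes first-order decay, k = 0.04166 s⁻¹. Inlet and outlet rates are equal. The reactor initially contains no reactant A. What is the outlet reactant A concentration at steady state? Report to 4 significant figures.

2.058 mol/L

Accumulation = in − out − consumed: V dC/dt = Q C_in − Q C − k V C.
At steady state: 0 = Q C_in − (Q + kV) C_ss, so C_ss = Q C_in/(Q + kV).
C_ss = 22.00·5.851/(22.00 + 0.04166·973.4) = 128.722/62.5518 = 2.05785 mol/L.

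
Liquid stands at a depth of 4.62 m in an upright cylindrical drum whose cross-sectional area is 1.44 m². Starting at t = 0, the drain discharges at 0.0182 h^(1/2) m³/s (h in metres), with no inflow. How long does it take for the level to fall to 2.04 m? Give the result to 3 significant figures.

114 s

Mass balance (ρ constant): A dh/dt = −0.0182 √h.
Separate and integrate: 2(√h − √h₀) = −(0.0182/A) t.
t = 2A(√h₀ − √h)/0.0182 = 2·1.44·(√4.62 − √2.04)/0.0182
  = 2.8800 × (2.1494 − 1.4283) / 0.0182 = 114.11 s.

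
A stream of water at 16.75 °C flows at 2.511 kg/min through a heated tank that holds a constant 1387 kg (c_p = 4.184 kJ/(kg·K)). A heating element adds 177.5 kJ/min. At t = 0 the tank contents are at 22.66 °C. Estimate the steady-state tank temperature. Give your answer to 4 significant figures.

33.65 °C

First-law balance (no shaft work): M c_p dT/dt = ṁ c_p (T_in − T) + 177.5.
At steady state dT/dt = 0 ⇒ T_ss = T_in + Q̇/(ṁ c_p) = 16.75 + 177.5/(2.511·4.184) = 33.6451 °C.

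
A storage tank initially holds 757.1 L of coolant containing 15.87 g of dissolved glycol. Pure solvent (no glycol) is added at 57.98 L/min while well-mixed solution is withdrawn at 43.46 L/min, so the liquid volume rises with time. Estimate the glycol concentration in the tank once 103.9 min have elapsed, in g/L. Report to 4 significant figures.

Total volume: dV/dt = Q_in − Q_out = 14.5200 L/min, so V(t) = 757.1 + 14.5200 t and V(103.9) = 2265.73 L.
Solute balance: dm/dt = 0 − Q_out C = −Q_out m/V(t).
dm/m = −Q_out dt/(V₀ + 14.5200 t); integrating gives ln(m/m₀) = −(Q_out/(Q_in−Q_out)) ln(V/V₀).
m = m₀ (V₀/V)^(Q_out/(Q_in−Q_out)) = 15.87 × (757.1/2265.73)^(2.99311) = 0.596612 g.
C = m/V = 0.596612/2265.73 = 0.000263320 g/L.

0.0002633 g/L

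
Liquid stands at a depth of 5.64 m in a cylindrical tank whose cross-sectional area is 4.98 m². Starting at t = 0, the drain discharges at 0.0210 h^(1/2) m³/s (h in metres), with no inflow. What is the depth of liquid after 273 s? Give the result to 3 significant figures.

Volume balance on the tank: A dh/dt = −0.0210 √h.
This is separable: 2 d(√h)/dt = −0.0210/A, so √h = √h₀ − (0.0210/(2A)) t.
√h = √5.64 − 0.0210·273/(2·4.98) = 2.3749 − 0.57560 = 1.7993.
h = 1.7993² = 3.2374 m.

3.24 m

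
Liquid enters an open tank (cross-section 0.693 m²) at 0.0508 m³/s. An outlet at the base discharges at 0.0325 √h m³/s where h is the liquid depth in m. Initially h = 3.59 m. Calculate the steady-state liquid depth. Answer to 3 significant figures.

Level balance: A dh/dt = 0.0508 − 0.0325 √h. Setting dh/dt = 0:
Q_in = 0.0325 √h_ss ⇒ √h_ss = 0.0508/0.0325 = 1.5631.
h_ss = 1.5631² = 2.4432 m. (Since h₀ = 3.59 m > h_ss, the level will fall toward this value.)

2.44 m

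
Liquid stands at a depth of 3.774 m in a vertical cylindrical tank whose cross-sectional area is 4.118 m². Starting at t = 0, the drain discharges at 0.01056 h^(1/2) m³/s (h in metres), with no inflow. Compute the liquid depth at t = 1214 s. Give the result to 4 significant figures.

0.1491 m

Volume balance on the tank: A dh/dt = −0.01056 √h.
This is separable: 2 d(√h)/dt = −0.01056/A, so √h = √h₀ − (0.01056/(2A)) t.
√h = √3.774 − 0.01056·1214/(2·4.118) = 1.94268 − 1.55656 = 0.386117.
h = 0.386117² = 0.149086 m.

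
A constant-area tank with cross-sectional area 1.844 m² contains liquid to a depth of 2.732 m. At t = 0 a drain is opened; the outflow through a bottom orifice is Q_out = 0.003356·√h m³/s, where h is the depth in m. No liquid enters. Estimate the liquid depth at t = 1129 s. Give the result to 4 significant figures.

With no inflow, A dh/dt = −0.003356 √h.
∫ h^(−1/2) dh = −(0.003356/A) ∫ dt, giving 2√h = 2√h₀ − (0.003356/A) t.
√h = √2.732 − 0.003356·1129/(2·1.844) = 1.65288 − 1.02737 = 0.625511.
h = 0.625511² = 0.391264 m.

0.3913 m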